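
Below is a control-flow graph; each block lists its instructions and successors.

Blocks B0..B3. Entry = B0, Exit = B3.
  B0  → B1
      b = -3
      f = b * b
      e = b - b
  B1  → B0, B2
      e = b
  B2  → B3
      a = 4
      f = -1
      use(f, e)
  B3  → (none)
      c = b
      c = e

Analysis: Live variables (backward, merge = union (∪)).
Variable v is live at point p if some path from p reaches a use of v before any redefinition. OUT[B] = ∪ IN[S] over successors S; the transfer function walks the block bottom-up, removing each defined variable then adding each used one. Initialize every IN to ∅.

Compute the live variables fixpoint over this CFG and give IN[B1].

Answer: {b}

Working:
Converged values:
  B0:   IN={}   OUT={b}
  B1:   IN={b}   OUT={b, e}
  B2:   IN={b, e}   OUT={b, e}
  B3:   IN={b, e}   OUT={}

Merge at B1: OUT[B1] = IN[B0] ⊔ IN[B2] = {b, e}
Applying B1's transfer function to that OUT value gives IN[B1] (row B1 above).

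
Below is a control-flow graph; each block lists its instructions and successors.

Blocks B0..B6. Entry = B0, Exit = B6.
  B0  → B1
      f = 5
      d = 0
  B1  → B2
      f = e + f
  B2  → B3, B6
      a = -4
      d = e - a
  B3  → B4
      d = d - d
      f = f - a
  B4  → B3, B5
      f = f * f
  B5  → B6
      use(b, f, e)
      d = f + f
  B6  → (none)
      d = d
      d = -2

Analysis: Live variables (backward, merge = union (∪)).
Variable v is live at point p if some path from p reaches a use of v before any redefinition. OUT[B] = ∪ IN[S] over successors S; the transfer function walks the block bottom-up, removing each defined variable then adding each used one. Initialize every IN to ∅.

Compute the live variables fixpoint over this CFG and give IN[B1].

Answer: {b, e, f}

Trace:
Per-block solution:
  B0:   IN={b, e}   OUT={b, e, f}
  B1:   IN={b, e, f}   OUT={b, e, f}
  B2:   IN={b, e, f}   OUT={a, b, d, e, f}
  B3:   IN={a, b, d, e, f}   OUT={a, b, d, e, f}
  B4:   IN={a, b, d, e, f}   OUT={a, b, d, e, f}
  B5:   IN={b, e, f}   OUT={d}
  B6:   IN={d}   OUT={}

Merge at B1: OUT[B1] = IN[B2] = {b, e, f}
Applying B1's transfer function to that OUT value gives IN[B1] (row B1 above).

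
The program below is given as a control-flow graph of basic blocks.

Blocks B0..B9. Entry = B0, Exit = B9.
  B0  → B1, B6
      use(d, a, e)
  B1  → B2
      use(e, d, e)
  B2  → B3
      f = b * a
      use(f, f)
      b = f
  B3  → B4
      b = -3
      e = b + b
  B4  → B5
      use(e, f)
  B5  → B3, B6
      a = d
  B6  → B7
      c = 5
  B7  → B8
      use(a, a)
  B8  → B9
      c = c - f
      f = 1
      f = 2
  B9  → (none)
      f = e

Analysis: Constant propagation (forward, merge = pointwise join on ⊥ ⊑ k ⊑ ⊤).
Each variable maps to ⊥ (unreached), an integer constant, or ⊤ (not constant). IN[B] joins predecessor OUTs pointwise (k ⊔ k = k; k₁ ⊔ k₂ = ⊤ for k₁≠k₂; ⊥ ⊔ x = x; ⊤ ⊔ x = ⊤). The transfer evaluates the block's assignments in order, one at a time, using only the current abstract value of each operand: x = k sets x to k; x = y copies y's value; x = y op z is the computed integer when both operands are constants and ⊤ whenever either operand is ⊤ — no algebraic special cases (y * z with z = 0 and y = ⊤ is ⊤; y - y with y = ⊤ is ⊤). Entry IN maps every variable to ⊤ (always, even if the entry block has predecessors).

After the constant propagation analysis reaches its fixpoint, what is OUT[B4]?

Converged values:
  B0:   IN=(all ⊤)   OUT=(all ⊤)
  B1:   IN=(all ⊤)   OUT=(all ⊤)
  B2:   IN=(all ⊤)   OUT=(all ⊤)
  B3:   IN=(all ⊤)   OUT={b:-3, e:-6; rest ⊤}
  B4:   IN={b:-3, e:-6; rest ⊤}   OUT={b:-3, e:-6; rest ⊤}
  B5:   IN={b:-3, e:-6; rest ⊤}   OUT={b:-3, e:-6; rest ⊤}
  B6:   IN=(all ⊤)   OUT={c:5; rest ⊤}
  B7:   IN={c:5; rest ⊤}   OUT={c:5; rest ⊤}
  B8:   IN={c:5; rest ⊤}   OUT={f:2; rest ⊤}
  B9:   IN={f:2; rest ⊤}   OUT=(all ⊤)

Merge at B4: IN[B4] = OUT[B3] = {a: ⊤, b: -3, c: ⊤, d: ⊤, e: -6, f: ⊤}
Applying B4's transfer function to that IN value gives OUT[B4] (row B4 above).

Answer: {a: ⊤, b: -3, c: ⊤, d: ⊤, e: -6, f: ⊤}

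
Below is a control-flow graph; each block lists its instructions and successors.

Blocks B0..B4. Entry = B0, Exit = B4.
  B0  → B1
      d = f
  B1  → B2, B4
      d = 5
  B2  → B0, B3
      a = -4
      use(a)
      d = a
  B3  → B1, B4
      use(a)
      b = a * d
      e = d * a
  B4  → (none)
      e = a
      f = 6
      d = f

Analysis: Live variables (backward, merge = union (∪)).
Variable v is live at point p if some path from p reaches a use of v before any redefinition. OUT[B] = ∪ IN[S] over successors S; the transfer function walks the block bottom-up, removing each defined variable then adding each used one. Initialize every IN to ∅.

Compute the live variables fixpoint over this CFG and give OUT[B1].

Per-block solution:
  B0: | IN={a, f} | OUT={a, f}
  B1: | IN={a, f} | OUT={a, f}
  B2: | IN={f} | OUT={a, d, f}
  B3: | IN={a, d, f} | OUT={a, f}
  B4: | IN={a} | OUT={}

Merge at B1: OUT[B1] = IN[B2] ⊔ IN[B4] = {a, f}

Answer: {a, f}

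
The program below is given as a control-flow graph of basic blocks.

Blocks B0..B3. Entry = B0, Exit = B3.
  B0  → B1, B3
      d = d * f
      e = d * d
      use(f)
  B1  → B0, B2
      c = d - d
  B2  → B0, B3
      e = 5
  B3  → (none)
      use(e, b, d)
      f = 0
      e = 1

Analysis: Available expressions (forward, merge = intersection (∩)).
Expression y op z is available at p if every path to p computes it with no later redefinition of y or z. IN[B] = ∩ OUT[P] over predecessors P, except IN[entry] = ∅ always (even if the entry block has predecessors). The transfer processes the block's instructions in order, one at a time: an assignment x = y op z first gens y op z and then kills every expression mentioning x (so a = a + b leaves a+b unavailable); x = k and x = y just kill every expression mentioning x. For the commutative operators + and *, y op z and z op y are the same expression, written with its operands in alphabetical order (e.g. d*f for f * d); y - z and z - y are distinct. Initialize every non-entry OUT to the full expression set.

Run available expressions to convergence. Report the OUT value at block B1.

Answer: {d*d, d-d}

Derivation:
Fixpoint table:
  B0:  IN={}  OUT={d*d}
  B1:  IN={d*d}  OUT={d*d, d-d}
  B2:  IN={d*d, d-d}  OUT={d*d, d-d}
  B3:  IN={d*d}  OUT={d*d}

Merge at B1: IN[B1] = OUT[B0] = {d*d}
Applying B1's transfer function to that IN value gives OUT[B1] (row B1 above).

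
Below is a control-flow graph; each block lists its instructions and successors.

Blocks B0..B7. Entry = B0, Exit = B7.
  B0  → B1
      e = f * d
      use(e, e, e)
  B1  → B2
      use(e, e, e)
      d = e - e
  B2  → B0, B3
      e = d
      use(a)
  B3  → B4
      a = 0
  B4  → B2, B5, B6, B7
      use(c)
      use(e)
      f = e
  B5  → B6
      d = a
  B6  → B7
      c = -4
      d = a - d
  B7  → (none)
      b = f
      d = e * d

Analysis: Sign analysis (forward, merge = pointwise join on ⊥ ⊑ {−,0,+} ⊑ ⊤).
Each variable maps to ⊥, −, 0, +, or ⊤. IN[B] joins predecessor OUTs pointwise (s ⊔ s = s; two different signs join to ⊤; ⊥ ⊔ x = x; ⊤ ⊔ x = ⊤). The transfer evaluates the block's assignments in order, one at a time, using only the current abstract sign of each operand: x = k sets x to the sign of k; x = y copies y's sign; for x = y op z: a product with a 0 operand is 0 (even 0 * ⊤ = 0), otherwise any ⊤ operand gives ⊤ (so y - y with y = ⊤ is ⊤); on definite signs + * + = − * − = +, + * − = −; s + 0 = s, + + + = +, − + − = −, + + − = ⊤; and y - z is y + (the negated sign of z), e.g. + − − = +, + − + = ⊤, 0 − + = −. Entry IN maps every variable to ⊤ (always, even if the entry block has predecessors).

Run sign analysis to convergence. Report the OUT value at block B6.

Fixpoint table:
  B0:  IN=(all ⊤)  OUT=(all ⊤)
  B1:  IN=(all ⊤)  OUT=(all ⊤)
  B2:  IN=(all ⊤)  OUT=(all ⊤)
  B3:  IN=(all ⊤)  OUT={a:0; rest ⊤}
  B4:  IN={a:0; rest ⊤}  OUT={a:0; rest ⊤}
  B5:  IN={a:0; rest ⊤}  OUT={a:0, d:0; rest ⊤}
  B6:  IN={a:0; rest ⊤}  OUT={a:0, c:-; rest ⊤}
  B7:  IN={a:0; rest ⊤}  OUT={a:0; rest ⊤}

Merge at B6: IN[B6] = OUT[B4] ⊔ OUT[B5] = {a: 0, b: ⊤, c: ⊤, d: ⊤, e: ⊤, f: ⊤}
Applying B6's transfer function to that IN value gives OUT[B6] (row B6 above).

Answer: {a: 0, b: ⊤, c: -, d: ⊤, e: ⊤, f: ⊤}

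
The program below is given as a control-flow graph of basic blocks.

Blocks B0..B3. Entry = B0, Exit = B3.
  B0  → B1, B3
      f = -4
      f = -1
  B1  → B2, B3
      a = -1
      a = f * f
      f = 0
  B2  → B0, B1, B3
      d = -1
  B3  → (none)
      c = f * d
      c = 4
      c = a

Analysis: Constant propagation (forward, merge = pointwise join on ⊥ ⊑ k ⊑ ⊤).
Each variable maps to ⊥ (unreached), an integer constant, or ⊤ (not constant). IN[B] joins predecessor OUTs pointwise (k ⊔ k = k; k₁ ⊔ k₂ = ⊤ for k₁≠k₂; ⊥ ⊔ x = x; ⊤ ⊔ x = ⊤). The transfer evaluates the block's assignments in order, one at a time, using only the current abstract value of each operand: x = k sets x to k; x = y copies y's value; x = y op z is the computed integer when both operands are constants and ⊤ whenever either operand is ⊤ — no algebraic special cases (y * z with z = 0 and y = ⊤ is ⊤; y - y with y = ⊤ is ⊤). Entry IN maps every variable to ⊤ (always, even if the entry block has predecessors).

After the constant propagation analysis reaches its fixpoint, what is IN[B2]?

Per-block solution:
  B0:  IN=(all ⊤)  OUT={f:-1; rest ⊤}
  B1:  IN=(all ⊤)  OUT={f:0; rest ⊤}
  B2:  IN={f:0; rest ⊤}  OUT={d:-1, f:0; rest ⊤}
  B3:  IN=(all ⊤)  OUT=(all ⊤)

Merge at B2: IN[B2] = OUT[B1] = {a: ⊤, b: ⊤, c: ⊤, d: ⊤, e: ⊤, f: 0}

Answer: {a: ⊤, b: ⊤, c: ⊤, d: ⊤, e: ⊤, f: 0}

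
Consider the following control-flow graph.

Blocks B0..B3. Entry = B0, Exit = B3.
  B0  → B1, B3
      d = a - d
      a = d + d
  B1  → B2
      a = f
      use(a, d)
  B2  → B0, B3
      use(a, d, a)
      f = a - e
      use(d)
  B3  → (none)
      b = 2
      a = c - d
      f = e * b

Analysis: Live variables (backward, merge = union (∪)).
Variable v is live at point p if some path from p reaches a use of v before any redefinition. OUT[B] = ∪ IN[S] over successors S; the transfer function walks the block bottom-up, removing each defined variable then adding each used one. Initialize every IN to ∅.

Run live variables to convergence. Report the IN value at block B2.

Converged values:
  B0:  IN={a, c, d, e, f}  OUT={c, d, e, f}
  B1:  IN={c, d, e, f}  OUT={a, c, d, e}
  B2:  IN={a, c, d, e}  OUT={a, c, d, e, f}
  B3:  IN={c, d, e}  OUT={}

Merge at B2: OUT[B2] = IN[B0] ⊔ IN[B3] = {a, c, d, e, f}
Applying B2's transfer function to that OUT value gives IN[B2] (row B2 above).

Answer: {a, c, d, e}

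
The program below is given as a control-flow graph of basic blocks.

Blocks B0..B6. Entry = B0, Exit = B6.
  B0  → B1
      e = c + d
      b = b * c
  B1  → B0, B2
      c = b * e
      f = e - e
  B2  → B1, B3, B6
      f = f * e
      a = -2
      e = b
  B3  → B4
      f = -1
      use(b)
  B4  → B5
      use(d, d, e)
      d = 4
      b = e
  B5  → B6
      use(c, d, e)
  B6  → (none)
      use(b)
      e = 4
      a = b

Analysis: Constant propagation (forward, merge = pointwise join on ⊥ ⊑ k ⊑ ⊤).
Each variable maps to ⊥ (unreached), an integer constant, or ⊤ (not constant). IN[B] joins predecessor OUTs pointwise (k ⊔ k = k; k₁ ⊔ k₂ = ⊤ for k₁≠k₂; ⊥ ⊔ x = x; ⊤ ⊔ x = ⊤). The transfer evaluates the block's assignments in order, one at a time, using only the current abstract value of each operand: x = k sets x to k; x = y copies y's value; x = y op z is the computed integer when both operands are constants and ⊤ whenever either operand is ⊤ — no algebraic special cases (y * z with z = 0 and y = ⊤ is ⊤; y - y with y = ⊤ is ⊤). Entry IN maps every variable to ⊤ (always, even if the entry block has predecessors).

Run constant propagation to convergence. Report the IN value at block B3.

Answer: {a: -2, b: ⊤, c: ⊤, d: ⊤, e: ⊤, f: ⊤}

Trace:
Fixpoint table:
  B0: | IN=(all ⊤) | OUT=(all ⊤)
  B1: | IN=(all ⊤) | OUT=(all ⊤)
  B2: | IN=(all ⊤) | OUT={a:-2; rest ⊤}
  B3: | IN={a:-2; rest ⊤} | OUT={a:-2, f:-1; rest ⊤}
  B4: | IN={a:-2, f:-1; rest ⊤} | OUT={a:-2, d:4, f:-1; rest ⊤}
  B5: | IN={a:-2, d:4, f:-1; rest ⊤} | OUT={a:-2, d:4, f:-1; rest ⊤}
  B6: | IN={a:-2; rest ⊤} | OUT={e:4; rest ⊤}

Merge at B3: IN[B3] = OUT[B2] = {a: -2, b: ⊤, c: ⊤, d: ⊤, e: ⊤, f: ⊤}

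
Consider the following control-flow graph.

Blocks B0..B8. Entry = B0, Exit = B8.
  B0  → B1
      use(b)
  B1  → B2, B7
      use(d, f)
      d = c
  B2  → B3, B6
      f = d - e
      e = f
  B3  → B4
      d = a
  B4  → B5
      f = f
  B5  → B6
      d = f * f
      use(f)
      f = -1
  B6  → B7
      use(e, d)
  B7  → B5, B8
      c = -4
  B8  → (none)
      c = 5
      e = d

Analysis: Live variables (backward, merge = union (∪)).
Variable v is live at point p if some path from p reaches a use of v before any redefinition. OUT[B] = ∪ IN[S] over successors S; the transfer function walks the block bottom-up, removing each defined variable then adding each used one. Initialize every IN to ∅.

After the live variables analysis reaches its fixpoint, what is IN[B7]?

Fixpoint table:
  B0:   IN={a, b, c, d, e, f}   OUT={a, c, d, e, f}
  B1:   IN={a, c, d, e, f}   OUT={a, d, e, f}
  B2:   IN={a, d, e}   OUT={a, d, e, f}
  B3:   IN={a, e, f}   OUT={e, f}
  B4:   IN={e, f}   OUT={e, f}
  B5:   IN={e, f}   OUT={d, e, f}
  B6:   IN={d, e, f}   OUT={d, e, f}
  B7:   IN={d, e, f}   OUT={d, e, f}
  B8:   IN={d}   OUT={}

Merge at B7: OUT[B7] = IN[B5] ⊔ IN[B8] = {d, e, f}
Applying B7's transfer function to that OUT value gives IN[B7] (row B7 above).

Answer: {d, e, f}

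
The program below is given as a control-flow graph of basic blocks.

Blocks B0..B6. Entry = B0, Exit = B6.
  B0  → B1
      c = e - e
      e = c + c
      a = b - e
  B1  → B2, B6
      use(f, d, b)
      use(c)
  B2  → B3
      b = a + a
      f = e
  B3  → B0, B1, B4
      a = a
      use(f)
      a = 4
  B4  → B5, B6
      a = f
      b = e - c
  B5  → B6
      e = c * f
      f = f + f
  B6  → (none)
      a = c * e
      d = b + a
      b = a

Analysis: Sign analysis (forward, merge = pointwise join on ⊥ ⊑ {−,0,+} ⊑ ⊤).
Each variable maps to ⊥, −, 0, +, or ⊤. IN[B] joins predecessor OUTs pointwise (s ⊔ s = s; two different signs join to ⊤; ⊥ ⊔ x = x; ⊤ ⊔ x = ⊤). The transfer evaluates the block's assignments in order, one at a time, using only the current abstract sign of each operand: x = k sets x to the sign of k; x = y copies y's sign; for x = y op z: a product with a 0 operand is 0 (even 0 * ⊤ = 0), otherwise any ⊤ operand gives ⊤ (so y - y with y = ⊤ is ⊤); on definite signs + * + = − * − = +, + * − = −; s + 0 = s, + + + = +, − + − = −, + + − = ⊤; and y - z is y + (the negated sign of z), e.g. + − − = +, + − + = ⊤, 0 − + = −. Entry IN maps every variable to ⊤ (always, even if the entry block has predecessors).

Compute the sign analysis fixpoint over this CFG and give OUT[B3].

Answer: {a: +, b: ⊤, c: ⊤, d: ⊤, e: ⊤, f: ⊤}

Derivation:
Per-block solution:
  B0: | IN=(all ⊤) | OUT=(all ⊤)
  B1: | IN=(all ⊤) | OUT=(all ⊤)
  B2: | IN=(all ⊤) | OUT=(all ⊤)
  B3: | IN=(all ⊤) | OUT={a:+; rest ⊤}
  B4: | IN={a:+; rest ⊤} | OUT=(all ⊤)
  B5: | IN=(all ⊤) | OUT=(all ⊤)
  B6: | IN=(all ⊤) | OUT=(all ⊤)

Merge at B3: IN[B3] = OUT[B2] = {a: ⊤, b: ⊤, c: ⊤, d: ⊤, e: ⊤, f: ⊤}
Applying B3's transfer function to that IN value gives OUT[B3] (row B3 above).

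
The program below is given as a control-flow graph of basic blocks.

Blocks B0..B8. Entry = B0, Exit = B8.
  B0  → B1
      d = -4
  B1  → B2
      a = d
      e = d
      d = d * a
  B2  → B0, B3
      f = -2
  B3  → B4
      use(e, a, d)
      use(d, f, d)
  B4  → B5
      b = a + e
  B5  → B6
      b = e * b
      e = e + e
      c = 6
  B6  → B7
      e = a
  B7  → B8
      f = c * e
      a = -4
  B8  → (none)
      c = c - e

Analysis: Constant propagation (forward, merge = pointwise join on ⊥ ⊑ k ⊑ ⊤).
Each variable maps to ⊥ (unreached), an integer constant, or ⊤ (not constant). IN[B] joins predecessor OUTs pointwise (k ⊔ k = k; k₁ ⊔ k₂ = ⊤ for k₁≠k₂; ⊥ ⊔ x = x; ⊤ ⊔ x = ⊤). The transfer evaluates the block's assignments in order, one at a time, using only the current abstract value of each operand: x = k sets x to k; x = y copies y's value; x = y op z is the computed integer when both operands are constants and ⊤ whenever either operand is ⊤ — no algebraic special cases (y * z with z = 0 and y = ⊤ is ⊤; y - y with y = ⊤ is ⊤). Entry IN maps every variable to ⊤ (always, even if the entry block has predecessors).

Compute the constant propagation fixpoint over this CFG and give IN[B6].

Answer: {a: -4, b: 32, c: 6, d: 16, e: -8, f: -2}

Trace:
Converged values:
  B0: | IN=(all ⊤) | OUT={d:-4; rest ⊤}
  B1: | IN={d:-4; rest ⊤} | OUT={a:-4, d:16, e:-4; rest ⊤}
  B2: | IN={a:-4, d:16, e:-4; rest ⊤} | OUT={a:-4, d:16, e:-4, f:-2; rest ⊤}
  B3: | IN={a:-4, d:16, e:-4, f:-2; rest ⊤} | OUT={a:-4, d:16, e:-4, f:-2; rest ⊤}
  B4: | IN={a:-4, d:16, e:-4, f:-2; rest ⊤} | OUT={a:-4, b:-8, d:16, e:-4, f:-2; rest ⊤}
  B5: | IN={a:-4, b:-8, d:16, e:-4, f:-2; rest ⊤} | OUT={a:-4, b:32, c:6, d:16, e:-8, f:-2; rest ⊤}
  B6: | IN={a:-4, b:32, c:6, d:16, e:-8, f:-2; rest ⊤} | OUT={a:-4, b:32, c:6, d:16, e:-4, f:-2; rest ⊤}
  B7: | IN={a:-4, b:32, c:6, d:16, e:-4, f:-2; rest ⊤} | OUT={a:-4, b:32, c:6, d:16, e:-4, f:-24; rest ⊤}
  B8: | IN={a:-4, b:32, c:6, d:16, e:-4, f:-24; rest ⊤} | OUT={a:-4, b:32, c:10, d:16, e:-4, f:-24; rest ⊤}

Merge at B6: IN[B6] = OUT[B5] = {a: -4, b: 32, c: 6, d: 16, e: -8, f: -2}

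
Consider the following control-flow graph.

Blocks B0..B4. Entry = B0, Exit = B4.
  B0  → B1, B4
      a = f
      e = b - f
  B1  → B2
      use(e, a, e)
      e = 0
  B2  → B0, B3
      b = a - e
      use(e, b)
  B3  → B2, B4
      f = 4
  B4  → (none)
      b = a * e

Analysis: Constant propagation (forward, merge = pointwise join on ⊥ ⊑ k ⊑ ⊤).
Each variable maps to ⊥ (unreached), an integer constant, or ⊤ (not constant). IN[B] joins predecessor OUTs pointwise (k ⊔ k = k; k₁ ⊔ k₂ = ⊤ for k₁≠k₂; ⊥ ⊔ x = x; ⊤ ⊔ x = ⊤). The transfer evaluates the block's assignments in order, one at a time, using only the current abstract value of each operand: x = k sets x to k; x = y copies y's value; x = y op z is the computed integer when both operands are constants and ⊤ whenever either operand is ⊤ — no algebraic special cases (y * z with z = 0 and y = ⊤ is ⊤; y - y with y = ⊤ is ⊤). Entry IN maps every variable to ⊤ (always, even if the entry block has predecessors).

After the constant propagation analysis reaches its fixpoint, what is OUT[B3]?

Fixpoint table:
  B0:   IN=(all ⊤)   OUT=(all ⊤)
  B1:   IN=(all ⊤)   OUT={e:0; rest ⊤}
  B2:   IN={e:0; rest ⊤}   OUT={e:0; rest ⊤}
  B3:   IN={e:0; rest ⊤}   OUT={e:0, f:4; rest ⊤}
  B4:   IN=(all ⊤)   OUT=(all ⊤)

Merge at B3: IN[B3] = OUT[B2] = {a: ⊤, b: ⊤, c: ⊤, d: ⊤, e: 0, f: ⊤}
Applying B3's transfer function to that IN value gives OUT[B3] (row B3 above).

Answer: {a: ⊤, b: ⊤, c: ⊤, d: ⊤, e: 0, f: 4}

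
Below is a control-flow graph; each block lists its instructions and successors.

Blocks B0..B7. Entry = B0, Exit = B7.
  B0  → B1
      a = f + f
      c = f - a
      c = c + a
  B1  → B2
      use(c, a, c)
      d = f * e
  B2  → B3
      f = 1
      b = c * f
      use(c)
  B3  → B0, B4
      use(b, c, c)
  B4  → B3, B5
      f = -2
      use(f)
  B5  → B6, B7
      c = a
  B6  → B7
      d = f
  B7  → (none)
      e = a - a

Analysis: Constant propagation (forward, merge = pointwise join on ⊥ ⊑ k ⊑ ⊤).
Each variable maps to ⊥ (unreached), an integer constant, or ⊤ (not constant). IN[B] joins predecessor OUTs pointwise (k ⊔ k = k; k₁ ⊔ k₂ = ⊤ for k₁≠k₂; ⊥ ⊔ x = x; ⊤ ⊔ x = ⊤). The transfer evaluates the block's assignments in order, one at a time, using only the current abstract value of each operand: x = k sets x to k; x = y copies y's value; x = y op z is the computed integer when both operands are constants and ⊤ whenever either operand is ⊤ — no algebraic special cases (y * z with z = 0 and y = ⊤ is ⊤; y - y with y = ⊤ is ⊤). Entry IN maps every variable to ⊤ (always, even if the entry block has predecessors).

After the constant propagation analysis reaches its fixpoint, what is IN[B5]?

Answer: {a: ⊤, b: ⊤, c: ⊤, d: ⊤, e: ⊤, f: -2}

Working:
Converged values:
  B0:   IN=(all ⊤)   OUT=(all ⊤)
  B1:   IN=(all ⊤)   OUT=(all ⊤)
  B2:   IN=(all ⊤)   OUT={f:1; rest ⊤}
  B3:   IN=(all ⊤)   OUT=(all ⊤)
  B4:   IN=(all ⊤)   OUT={f:-2; rest ⊤}
  B5:   IN={f:-2; rest ⊤}   OUT={f:-2; rest ⊤}
  B6:   IN={f:-2; rest ⊤}   OUT={d:-2, f:-2; rest ⊤}
  B7:   IN={f:-2; rest ⊤}   OUT={f:-2; rest ⊤}

Merge at B5: IN[B5] = OUT[B4] = {a: ⊤, b: ⊤, c: ⊤, d: ⊤, e: ⊤, f: -2}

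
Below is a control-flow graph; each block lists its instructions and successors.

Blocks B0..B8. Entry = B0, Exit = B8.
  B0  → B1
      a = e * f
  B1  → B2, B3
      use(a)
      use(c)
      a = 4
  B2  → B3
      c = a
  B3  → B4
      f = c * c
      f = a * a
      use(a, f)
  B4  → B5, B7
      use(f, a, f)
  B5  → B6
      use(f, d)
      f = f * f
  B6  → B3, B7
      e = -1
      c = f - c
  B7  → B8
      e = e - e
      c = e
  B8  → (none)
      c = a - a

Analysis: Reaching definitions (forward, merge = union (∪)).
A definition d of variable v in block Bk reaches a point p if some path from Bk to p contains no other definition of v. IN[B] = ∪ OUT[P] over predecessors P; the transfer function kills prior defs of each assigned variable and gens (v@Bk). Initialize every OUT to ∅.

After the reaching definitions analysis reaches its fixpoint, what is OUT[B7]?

Per-block solution:
  B0:  IN={}  OUT={a@B0}
  B1:  IN={a@B0}  OUT={a@B1}
  B2:  IN={a@B1}  OUT={a@B1, c@B2}
  B3:  IN={a@B1, c@B2, c@B6, e@B6, f@B5}  OUT={a@B1, c@B2, c@B6, e@B6, f@B3}
  B4:  IN={a@B1, c@B2, c@B6, e@B6, f@B3}  OUT={a@B1, c@B2, c@B6, e@B6, f@B3}
  B5:  IN={a@B1, c@B2, c@B6, e@B6, f@B3}  OUT={a@B1, c@B2, c@B6, e@B6, f@B5}
  B6:  IN={a@B1, c@B2, c@B6, e@B6, f@B5}  OUT={a@B1, c@B6, e@B6, f@B5}
  B7:  IN={a@B1, c@B2, c@B6, e@B6, f@B3, f@B5}  OUT={a@B1, c@B7, e@B7, f@B3, f@B5}
  B8:  IN={a@B1, c@B7, e@B7, f@B3, f@B5}  OUT={a@B1, c@B8, e@B7, f@B3, f@B5}

Merge at B7: IN[B7] = OUT[B4] ⊔ OUT[B6] = {a@B1, c@B2, c@B6, e@B6, f@B3, f@B5}
Applying B7's transfer function to that IN value gives OUT[B7] (row B7 above).

Answer: {a@B1, c@B7, e@B7, f@B3, f@B5}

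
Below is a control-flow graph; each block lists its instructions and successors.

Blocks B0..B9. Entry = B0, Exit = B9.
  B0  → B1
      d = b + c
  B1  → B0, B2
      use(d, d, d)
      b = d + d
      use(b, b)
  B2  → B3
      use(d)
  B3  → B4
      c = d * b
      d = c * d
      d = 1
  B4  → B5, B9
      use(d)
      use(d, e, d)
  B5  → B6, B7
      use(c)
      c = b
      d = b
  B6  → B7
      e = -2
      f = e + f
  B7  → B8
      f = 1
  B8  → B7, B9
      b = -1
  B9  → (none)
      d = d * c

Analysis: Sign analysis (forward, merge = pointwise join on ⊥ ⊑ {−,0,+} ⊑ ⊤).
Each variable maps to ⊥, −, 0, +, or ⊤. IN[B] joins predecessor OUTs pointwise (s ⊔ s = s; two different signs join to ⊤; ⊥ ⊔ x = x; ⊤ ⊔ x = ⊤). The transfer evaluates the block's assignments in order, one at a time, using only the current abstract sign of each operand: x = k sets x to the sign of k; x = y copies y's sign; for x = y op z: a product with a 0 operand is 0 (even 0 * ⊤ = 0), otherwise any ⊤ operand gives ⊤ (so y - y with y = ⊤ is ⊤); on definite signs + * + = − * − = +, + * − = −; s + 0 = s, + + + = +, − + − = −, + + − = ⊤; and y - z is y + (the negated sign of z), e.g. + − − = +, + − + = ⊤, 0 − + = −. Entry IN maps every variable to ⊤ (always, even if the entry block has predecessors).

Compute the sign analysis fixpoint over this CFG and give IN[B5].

Per-block solution:
  B0:   IN=(all ⊤)   OUT=(all ⊤)
  B1:   IN=(all ⊤)   OUT=(all ⊤)
  B2:   IN=(all ⊤)   OUT=(all ⊤)
  B3:   IN=(all ⊤)   OUT={d:+; rest ⊤}
  B4:   IN={d:+; rest ⊤}   OUT={d:+; rest ⊤}
  B5:   IN={d:+; rest ⊤}   OUT=(all ⊤)
  B6:   IN=(all ⊤)   OUT={e:-; rest ⊤}
  B7:   IN=(all ⊤)   OUT={f:+; rest ⊤}
  B8:   IN={f:+; rest ⊤}   OUT={b:-, f:+; rest ⊤}
  B9:   IN=(all ⊤)   OUT=(all ⊤)

Merge at B5: IN[B5] = OUT[B4] = {a: ⊤, b: ⊤, c: ⊤, d: +, e: ⊤, f: ⊤}

Answer: {a: ⊤, b: ⊤, c: ⊤, d: +, e: ⊤, f: ⊤}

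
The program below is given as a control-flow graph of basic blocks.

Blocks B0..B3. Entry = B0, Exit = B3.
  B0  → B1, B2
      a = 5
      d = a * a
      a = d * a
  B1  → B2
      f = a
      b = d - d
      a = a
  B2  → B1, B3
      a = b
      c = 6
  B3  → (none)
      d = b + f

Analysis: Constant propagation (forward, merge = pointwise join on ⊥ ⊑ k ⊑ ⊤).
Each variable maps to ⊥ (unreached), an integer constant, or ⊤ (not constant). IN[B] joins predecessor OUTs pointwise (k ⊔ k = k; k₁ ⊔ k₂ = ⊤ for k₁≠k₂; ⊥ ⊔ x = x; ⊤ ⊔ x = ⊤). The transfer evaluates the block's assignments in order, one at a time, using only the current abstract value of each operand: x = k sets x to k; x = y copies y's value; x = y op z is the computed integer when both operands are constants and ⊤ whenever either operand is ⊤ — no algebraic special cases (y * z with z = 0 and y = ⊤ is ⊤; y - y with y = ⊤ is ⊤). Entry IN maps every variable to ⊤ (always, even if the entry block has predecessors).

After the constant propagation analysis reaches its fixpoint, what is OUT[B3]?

Answer: {a: ⊤, b: ⊤, c: 6, d: ⊤, e: ⊤, f: ⊤}

Derivation:
Converged values:
  B0:   IN=(all ⊤)   OUT={a:125, d:25; rest ⊤}
  B1:   IN={d:25; rest ⊤}   OUT={b:0, d:25; rest ⊤}
  B2:   IN={d:25; rest ⊤}   OUT={c:6, d:25; rest ⊤}
  B3:   IN={c:6, d:25; rest ⊤}   OUT={c:6; rest ⊤}

Merge at B3: IN[B3] = OUT[B2] = {a: ⊤, b: ⊤, c: 6, d: 25, e: ⊤, f: ⊤}
Applying B3's transfer function to that IN value gives OUT[B3] (row B3 above).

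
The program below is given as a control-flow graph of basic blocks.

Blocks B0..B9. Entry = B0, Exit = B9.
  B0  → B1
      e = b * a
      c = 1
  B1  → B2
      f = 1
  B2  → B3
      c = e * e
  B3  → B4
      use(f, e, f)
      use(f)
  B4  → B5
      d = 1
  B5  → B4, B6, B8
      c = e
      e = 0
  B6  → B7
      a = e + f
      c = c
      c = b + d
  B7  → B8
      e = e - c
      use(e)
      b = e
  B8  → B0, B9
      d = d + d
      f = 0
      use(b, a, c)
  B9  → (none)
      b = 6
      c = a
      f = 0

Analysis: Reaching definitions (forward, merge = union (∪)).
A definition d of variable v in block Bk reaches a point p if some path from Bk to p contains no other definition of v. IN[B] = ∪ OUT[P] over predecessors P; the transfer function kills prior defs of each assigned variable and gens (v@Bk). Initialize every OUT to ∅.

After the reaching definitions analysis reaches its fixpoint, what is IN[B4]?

Fixpoint table:
  B0:   IN={a@B6, b@B7, c@B5, c@B6, d@B8, e@B5, e@B7, f@B8}   OUT={a@B6, b@B7, c@B0, d@B8, e@B0, f@B8}
  B1:   IN={a@B6, b@B7, c@B0, d@B8, e@B0, f@B8}   OUT={a@B6, b@B7, c@B0, d@B8, e@B0, f@B1}
  B2:   IN={a@B6, b@B7, c@B0, d@B8, e@B0, f@B1}   OUT={a@B6, b@B7, c@B2, d@B8, e@B0, f@B1}
  B3:   IN={a@B6, b@B7, c@B2, d@B8, e@B0, f@B1}   OUT={a@B6, b@B7, c@B2, d@B8, e@B0, f@B1}
  B4:   IN={a@B6, b@B7, c@B2, c@B5, d@B4, d@B8, e@B0, e@B5, f@B1}   OUT={a@B6, b@B7, c@B2, c@B5, d@B4, e@B0, e@B5, f@B1}
  B5:   IN={a@B6, b@B7, c@B2, c@B5, d@B4, e@B0, e@B5, f@B1}   OUT={a@B6, b@B7, c@B5, d@B4, e@B5, f@B1}
  B6:   IN={a@B6, b@B7, c@B5, d@B4, e@B5, f@B1}   OUT={a@B6, b@B7, c@B6, d@B4, e@B5, f@B1}
  B7:   IN={a@B6, b@B7, c@B6, d@B4, e@B5, f@B1}   OUT={a@B6, b@B7, c@B6, d@B4, e@B7, f@B1}
  B8:   IN={a@B6, b@B7, c@B5, c@B6, d@B4, e@B5, e@B7, f@B1}   OUT={a@B6, b@B7, c@B5, c@B6, d@B8, e@B5, e@B7, f@B8}
  B9:   IN={a@B6, b@B7, c@B5, c@B6, d@B8, e@B5, e@B7, f@B8}   OUT={a@B6, b@B9, c@B9, d@B8, e@B5, e@B7, f@B9}

Merge at B4: IN[B4] = OUT[B3] ⊔ OUT[B5] = {a@B6, b@B7, c@B2, c@B5, d@B4, d@B8, e@B0, e@B5, f@B1}

Answer: {a@B6, b@B7, c@B2, c@B5, d@B4, d@B8, e@B0, e@B5, f@B1}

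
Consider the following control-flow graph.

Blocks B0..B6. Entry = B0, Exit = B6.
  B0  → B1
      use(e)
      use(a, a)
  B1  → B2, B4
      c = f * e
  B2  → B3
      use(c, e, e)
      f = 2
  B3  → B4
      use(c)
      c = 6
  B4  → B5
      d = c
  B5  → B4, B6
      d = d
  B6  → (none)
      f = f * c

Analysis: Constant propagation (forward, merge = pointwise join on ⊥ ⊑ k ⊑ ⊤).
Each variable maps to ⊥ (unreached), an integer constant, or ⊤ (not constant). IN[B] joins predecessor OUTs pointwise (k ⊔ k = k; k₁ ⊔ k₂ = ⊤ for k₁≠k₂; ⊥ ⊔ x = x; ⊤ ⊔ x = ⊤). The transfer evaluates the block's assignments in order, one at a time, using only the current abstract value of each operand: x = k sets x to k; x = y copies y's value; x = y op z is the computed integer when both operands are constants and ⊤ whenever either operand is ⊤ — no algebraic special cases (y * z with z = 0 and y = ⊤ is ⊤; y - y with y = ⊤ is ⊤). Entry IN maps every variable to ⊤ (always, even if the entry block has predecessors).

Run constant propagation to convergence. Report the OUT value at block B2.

Per-block solution:
  B0:  IN=(all ⊤)  OUT=(all ⊤)
  B1:  IN=(all ⊤)  OUT=(all ⊤)
  B2:  IN=(all ⊤)  OUT={f:2; rest ⊤}
  B3:  IN={f:2; rest ⊤}  OUT={c:6, f:2; rest ⊤}
  B4:  IN=(all ⊤)  OUT=(all ⊤)
  B5:  IN=(all ⊤)  OUT=(all ⊤)
  B6:  IN=(all ⊤)  OUT=(all ⊤)

Merge at B2: IN[B2] = OUT[B1] = {a: ⊤, b: ⊤, c: ⊤, d: ⊤, e: ⊤, f: ⊤}
Applying B2's transfer function to that IN value gives OUT[B2] (row B2 above).

Answer: {a: ⊤, b: ⊤, c: ⊤, d: ⊤, e: ⊤, f: 2}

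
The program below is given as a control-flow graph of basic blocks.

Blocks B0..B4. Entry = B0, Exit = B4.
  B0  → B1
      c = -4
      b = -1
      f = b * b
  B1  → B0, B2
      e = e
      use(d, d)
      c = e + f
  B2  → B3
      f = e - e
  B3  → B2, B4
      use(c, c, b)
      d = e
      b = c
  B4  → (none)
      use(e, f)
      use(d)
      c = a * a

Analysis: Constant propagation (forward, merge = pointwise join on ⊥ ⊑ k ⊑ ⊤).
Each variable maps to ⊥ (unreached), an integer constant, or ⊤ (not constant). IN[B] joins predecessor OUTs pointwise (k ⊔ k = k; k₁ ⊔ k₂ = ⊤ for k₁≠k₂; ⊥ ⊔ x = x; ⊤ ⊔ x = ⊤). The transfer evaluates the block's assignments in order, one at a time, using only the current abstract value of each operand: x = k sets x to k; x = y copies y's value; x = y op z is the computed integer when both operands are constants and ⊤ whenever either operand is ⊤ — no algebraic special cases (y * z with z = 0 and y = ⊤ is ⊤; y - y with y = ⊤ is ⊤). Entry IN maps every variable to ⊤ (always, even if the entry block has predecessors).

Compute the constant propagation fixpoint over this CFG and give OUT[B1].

Converged values:
  B0: | IN=(all ⊤) | OUT={b:-1, c:-4, f:1; rest ⊤}
  B1: | IN={b:-1, c:-4, f:1; rest ⊤} | OUT={b:-1, f:1; rest ⊤}
  B2: | IN=(all ⊤) | OUT=(all ⊤)
  B3: | IN=(all ⊤) | OUT=(all ⊤)
  B4: | IN=(all ⊤) | OUT=(all ⊤)

Merge at B1: IN[B1] = OUT[B0] = {a: ⊤, b: -1, c: -4, d: ⊤, e: ⊤, f: 1}
Applying B1's transfer function to that IN value gives OUT[B1] (row B1 above).

Answer: {a: ⊤, b: -1, c: ⊤, d: ⊤, e: ⊤, f: 1}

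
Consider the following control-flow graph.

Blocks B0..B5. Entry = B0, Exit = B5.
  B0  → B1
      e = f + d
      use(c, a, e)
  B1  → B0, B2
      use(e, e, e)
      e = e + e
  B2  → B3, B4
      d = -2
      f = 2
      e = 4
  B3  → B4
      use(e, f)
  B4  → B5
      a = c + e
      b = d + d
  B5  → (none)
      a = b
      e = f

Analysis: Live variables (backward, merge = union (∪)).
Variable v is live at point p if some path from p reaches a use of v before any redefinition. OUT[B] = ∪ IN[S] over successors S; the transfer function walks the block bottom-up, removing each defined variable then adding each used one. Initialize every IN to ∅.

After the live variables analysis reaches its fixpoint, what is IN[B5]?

Answer: {b, f}

Trace:
Fixpoint table:
  B0:   IN={a, c, d, f}   OUT={a, c, d, e, f}
  B1:   IN={a, c, d, e, f}   OUT={a, c, d, f}
  B2:   IN={c}   OUT={c, d, e, f}
  B3:   IN={c, d, e, f}   OUT={c, d, e, f}
  B4:   IN={c, d, e, f}   OUT={b, f}
  B5:   IN={b, f}   OUT={}

B5 is the boundary node: OUT[B5] = {}
Applying B5's transfer function to that OUT value gives IN[B5] (row B5 above).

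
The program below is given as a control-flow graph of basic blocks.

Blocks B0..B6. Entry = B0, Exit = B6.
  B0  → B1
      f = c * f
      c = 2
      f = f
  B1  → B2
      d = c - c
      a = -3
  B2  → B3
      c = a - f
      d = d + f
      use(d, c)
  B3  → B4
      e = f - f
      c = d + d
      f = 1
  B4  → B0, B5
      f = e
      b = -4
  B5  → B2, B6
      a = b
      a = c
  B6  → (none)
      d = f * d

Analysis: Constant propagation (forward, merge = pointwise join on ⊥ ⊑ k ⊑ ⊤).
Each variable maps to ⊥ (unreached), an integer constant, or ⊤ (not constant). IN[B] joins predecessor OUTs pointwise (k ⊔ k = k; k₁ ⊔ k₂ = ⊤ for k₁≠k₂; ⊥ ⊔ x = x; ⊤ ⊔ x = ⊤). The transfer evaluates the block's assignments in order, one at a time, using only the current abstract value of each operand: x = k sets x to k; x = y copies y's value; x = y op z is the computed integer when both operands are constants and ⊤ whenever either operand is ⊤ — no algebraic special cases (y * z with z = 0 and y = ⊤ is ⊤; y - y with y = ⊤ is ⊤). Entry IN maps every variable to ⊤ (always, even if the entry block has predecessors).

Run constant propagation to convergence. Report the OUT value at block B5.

Converged values:
  B0:   IN=(all ⊤)   OUT={c:2; rest ⊤}
  B1:   IN={c:2; rest ⊤}   OUT={a:-3, c:2, d:0; rest ⊤}
  B2:   IN=(all ⊤)   OUT=(all ⊤)
  B3:   IN=(all ⊤)   OUT={f:1; rest ⊤}
  B4:   IN={f:1; rest ⊤}   OUT={b:-4; rest ⊤}
  B5:   IN={b:-4; rest ⊤}   OUT={b:-4; rest ⊤}
  B6:   IN={b:-4; rest ⊤}   OUT={b:-4; rest ⊤}

Merge at B5: IN[B5] = OUT[B4] = {a: ⊤, b: -4, c: ⊤, d: ⊤, e: ⊤, f: ⊤}
Applying B5's transfer function to that IN value gives OUT[B5] (row B5 above).

Answer: {a: ⊤, b: -4, c: ⊤, d: ⊤, e: ⊤, f: ⊤}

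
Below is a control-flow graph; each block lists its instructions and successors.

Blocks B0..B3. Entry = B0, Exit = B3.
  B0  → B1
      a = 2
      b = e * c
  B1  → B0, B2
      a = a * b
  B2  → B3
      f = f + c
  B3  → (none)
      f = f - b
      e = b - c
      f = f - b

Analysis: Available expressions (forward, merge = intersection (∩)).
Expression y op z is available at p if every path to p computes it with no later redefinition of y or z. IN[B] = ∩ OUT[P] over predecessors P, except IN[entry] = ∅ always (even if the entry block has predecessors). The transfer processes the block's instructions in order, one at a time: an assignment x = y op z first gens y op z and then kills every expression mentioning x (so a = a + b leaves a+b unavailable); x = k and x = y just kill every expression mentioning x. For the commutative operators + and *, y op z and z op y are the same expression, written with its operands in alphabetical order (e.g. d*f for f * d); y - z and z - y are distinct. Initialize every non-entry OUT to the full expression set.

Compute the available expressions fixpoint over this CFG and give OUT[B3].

Answer: {b-c}

Working:
Per-block solution:
  B0:  IN={}  OUT={c*e}
  B1:  IN={c*e}  OUT={c*e}
  B2:  IN={c*e}  OUT={c*e}
  B3:  IN={c*e}  OUT={b-c}

Merge at B3: IN[B3] = OUT[B2] = {c*e}
Applying B3's transfer function to that IN value gives OUT[B3] (row B3 above).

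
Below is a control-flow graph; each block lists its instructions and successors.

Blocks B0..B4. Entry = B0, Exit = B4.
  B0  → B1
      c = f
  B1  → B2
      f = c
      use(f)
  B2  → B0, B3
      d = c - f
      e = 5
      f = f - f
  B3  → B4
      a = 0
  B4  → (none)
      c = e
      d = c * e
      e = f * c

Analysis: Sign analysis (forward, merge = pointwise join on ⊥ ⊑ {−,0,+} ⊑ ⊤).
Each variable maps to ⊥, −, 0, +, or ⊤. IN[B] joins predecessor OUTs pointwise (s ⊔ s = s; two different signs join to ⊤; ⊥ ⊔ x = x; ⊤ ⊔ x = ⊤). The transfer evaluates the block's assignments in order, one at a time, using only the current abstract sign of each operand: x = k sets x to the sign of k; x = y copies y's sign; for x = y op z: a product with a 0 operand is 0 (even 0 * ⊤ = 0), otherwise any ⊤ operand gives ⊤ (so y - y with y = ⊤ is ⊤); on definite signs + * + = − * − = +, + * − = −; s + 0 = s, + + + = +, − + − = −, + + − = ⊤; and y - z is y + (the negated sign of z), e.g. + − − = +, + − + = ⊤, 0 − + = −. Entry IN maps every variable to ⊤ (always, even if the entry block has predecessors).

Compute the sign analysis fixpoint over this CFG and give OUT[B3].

Answer: {a: 0, b: ⊤, c: ⊤, d: ⊤, e: +, f: ⊤}

Trace:
Converged values:
  B0:  IN=(all ⊤)  OUT=(all ⊤)
  B1:  IN=(all ⊤)  OUT=(all ⊤)
  B2:  IN=(all ⊤)  OUT={e:+; rest ⊤}
  B3:  IN={e:+; rest ⊤}  OUT={a:0, e:+; rest ⊤}
  B4:  IN={a:0, e:+; rest ⊤}  OUT={a:0, c:+, d:+; rest ⊤}

Merge at B3: IN[B3] = OUT[B2] = {a: ⊤, b: ⊤, c: ⊤, d: ⊤, e: +, f: ⊤}
Applying B3's transfer function to that IN value gives OUT[B3] (row B3 above).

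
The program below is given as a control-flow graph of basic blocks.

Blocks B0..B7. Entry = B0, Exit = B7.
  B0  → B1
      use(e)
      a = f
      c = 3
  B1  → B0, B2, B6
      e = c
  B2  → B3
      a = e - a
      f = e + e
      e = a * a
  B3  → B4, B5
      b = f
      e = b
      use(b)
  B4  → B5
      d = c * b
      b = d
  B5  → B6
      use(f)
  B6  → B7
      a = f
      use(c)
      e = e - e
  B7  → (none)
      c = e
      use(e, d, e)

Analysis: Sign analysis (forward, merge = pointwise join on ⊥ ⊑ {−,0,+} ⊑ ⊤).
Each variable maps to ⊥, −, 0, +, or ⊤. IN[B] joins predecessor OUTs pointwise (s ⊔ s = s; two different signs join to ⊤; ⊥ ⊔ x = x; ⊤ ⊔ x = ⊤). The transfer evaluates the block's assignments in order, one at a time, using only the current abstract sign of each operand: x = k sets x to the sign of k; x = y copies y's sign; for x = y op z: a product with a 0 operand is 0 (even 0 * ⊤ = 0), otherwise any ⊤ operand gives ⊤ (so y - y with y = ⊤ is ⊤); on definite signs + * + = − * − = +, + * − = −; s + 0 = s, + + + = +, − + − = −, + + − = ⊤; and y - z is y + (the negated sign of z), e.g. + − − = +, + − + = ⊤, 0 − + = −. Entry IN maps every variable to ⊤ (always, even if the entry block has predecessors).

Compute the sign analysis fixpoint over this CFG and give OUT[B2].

Converged values:
  B0: | IN=(all ⊤) | OUT={c:+; rest ⊤}
  B1: | IN={c:+; rest ⊤} | OUT={c:+, e:+; rest ⊤}
  B2: | IN={c:+, e:+; rest ⊤} | OUT={c:+, f:+; rest ⊤}
  B3: | IN={c:+, f:+; rest ⊤} | OUT={b:+, c:+, e:+, f:+; rest ⊤}
  B4: | IN={b:+, c:+, e:+, f:+; rest ⊤} | OUT={b:+, c:+, d:+, e:+, f:+; rest ⊤}
  B5: | IN={b:+, c:+, e:+, f:+; rest ⊤} | OUT={b:+, c:+, e:+, f:+; rest ⊤}
  B6: | IN={c:+, e:+; rest ⊤} | OUT={c:+; rest ⊤}
  B7: | IN={c:+; rest ⊤} | OUT=(all ⊤)

Merge at B2: IN[B2] = OUT[B1] = {a: ⊤, b: ⊤, c: +, d: ⊤, e: +, f: ⊤}
Applying B2's transfer function to that IN value gives OUT[B2] (row B2 above).

Answer: {a: ⊤, b: ⊤, c: +, d: ⊤, e: ⊤, f: +}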